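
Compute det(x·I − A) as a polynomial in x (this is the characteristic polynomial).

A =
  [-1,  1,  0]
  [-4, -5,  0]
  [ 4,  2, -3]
x^3 + 9*x^2 + 27*x + 27

Expanding det(x·I − A) (e.g. by cofactor expansion or by noting that A is similar to its Jordan form J, which has the same characteristic polynomial as A) gives
  χ_A(x) = x^3 + 9*x^2 + 27*x + 27
which factors as (x + 3)^3. The eigenvalues (with algebraic multiplicities) are λ = -3 with multiplicity 3.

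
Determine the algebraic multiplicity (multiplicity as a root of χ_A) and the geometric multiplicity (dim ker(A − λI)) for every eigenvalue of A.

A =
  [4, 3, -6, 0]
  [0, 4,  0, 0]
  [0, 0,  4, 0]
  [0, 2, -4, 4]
λ = 4: alg = 4, geom = 3

Step 1 — factor the characteristic polynomial to read off the algebraic multiplicities:
  χ_A(x) = (x - 4)^4

Step 2 — compute geometric multiplicities via the rank-nullity identity g(λ) = n − rank(A − λI):
  rank(A − (4)·I) = 1, so dim ker(A − (4)·I) = n − 1 = 3

Summary:
  λ = 4: algebraic multiplicity = 4, geometric multiplicity = 3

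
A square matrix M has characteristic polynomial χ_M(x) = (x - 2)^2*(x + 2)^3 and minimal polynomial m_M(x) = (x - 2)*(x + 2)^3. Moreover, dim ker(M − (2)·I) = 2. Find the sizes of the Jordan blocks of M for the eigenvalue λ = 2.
Block sizes for λ = 2: [1, 1]

Step 1 — from the characteristic polynomial, algebraic multiplicity of λ = 2 is 2. From dim ker(M − (2)·I) = 2, there are exactly 2 Jordan blocks for λ = 2.
Step 2 — from the minimal polynomial, the factor (x − 2) tells us the largest block for λ = 2 has size 1.
Step 3 — with total size 2, 2 blocks, and largest block 1, the block sizes (in nonincreasing order) are [1, 1].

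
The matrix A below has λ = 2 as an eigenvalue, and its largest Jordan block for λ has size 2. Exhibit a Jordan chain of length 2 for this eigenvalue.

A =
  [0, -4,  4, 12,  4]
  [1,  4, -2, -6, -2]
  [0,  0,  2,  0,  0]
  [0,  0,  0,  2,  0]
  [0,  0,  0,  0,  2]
A Jordan chain for λ = 2 of length 2:
v_1 = (-2, 1, 0, 0, 0)ᵀ
v_2 = (1, 0, 0, 0, 0)ᵀ

Let N = A − (2)·I. We want v_2 with N^2 v_2 = 0 but N^1 v_2 ≠ 0; then v_{j-1} := N · v_j for j = 2, …, 2.

Pick v_2 = (1, 0, 0, 0, 0)ᵀ.
Then v_1 = N · v_2 = (-2, 1, 0, 0, 0)ᵀ.

Sanity check: (A − (2)·I) v_1 = (0, 0, 0, 0, 0)ᵀ = 0. ✓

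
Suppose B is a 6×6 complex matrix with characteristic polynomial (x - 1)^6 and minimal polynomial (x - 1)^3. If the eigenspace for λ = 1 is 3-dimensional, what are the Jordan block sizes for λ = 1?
Block sizes for λ = 1: [3, 2, 1]

Step 1 — from the characteristic polynomial, algebraic multiplicity of λ = 1 is 6. From dim ker(B − (1)·I) = 3, there are exactly 3 Jordan blocks for λ = 1.
Step 2 — from the minimal polynomial, the factor (x − 1)^3 tells us the largest block for λ = 1 has size 3.
Step 3 — with total size 6, 3 blocks, and largest block 3, the block sizes (in nonincreasing order) are [3, 2, 1].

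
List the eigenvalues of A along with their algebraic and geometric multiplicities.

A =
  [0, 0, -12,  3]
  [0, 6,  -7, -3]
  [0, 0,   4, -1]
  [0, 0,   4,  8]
λ = 0: alg = 1, geom = 1; λ = 6: alg = 3, geom = 1

Step 1 — factor the characteristic polynomial to read off the algebraic multiplicities:
  χ_A(x) = x*(x - 6)^3

Step 2 — compute geometric multiplicities via the rank-nullity identity g(λ) = n − rank(A − λI):
  rank(A − (0)·I) = 3, so dim ker(A − (0)·I) = n − 3 = 1
  rank(A − (6)·I) = 3, so dim ker(A − (6)·I) = n − 3 = 1

Summary:
  λ = 0: algebraic multiplicity = 1, geometric multiplicity = 1
  λ = 6: algebraic multiplicity = 3, geometric multiplicity = 1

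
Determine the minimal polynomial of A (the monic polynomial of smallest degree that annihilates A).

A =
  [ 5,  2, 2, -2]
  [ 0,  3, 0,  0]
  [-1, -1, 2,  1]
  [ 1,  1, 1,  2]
x^2 - 6*x + 9

The characteristic polynomial is χ_A(x) = (x - 3)^4, so the eigenvalues are known. The minimal polynomial is
  m_A(x) = Π_λ (x − λ)^{k_λ}
where k_λ is the size of the *largest* Jordan block for λ (equivalently, the smallest k with (A − λI)^k v = 0 for every generalised eigenvector v of λ).

  λ = 3: largest Jordan block has size 2, contributing (x − 3)^2

So m_A(x) = (x - 3)^2 = x^2 - 6*x + 9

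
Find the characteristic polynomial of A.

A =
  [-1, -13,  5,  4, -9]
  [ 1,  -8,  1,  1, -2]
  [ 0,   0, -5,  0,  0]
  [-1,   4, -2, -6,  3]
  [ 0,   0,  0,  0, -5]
x^5 + 25*x^4 + 250*x^3 + 1250*x^2 + 3125*x + 3125

Expanding det(x·I − A) (e.g. by cofactor expansion or by noting that A is similar to its Jordan form J, which has the same characteristic polynomial as A) gives
  χ_A(x) = x^5 + 25*x^4 + 250*x^3 + 1250*x^2 + 3125*x + 3125
which factors as (x + 5)^5. The eigenvalues (with algebraic multiplicities) are λ = -5 with multiplicity 5.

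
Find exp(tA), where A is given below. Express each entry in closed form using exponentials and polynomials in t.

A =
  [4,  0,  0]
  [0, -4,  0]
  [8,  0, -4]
e^{tA} =
  [exp(4*t), 0, 0]
  [0, exp(-4*t), 0]
  [exp(4*t) - exp(-4*t), 0, exp(-4*t)]

Strategy: write A = P · J · P⁻¹ where J is a Jordan canonical form, so e^{tA} = P · e^{tJ} · P⁻¹, and e^{tJ} can be computed block-by-block.

A has Jordan form
J =
  [-4,  0, 0]
  [ 0, -4, 0]
  [ 0,  0, 4]
(up to reordering of blocks).

Per-block formulas:
  For a 1×1 block at λ = 4: exp(t · [4]) = [e^(4t)].
  For a 1×1 block at λ = -4: exp(t · [-4]) = [e^(-4t)].

After assembling e^{tJ} and conjugating by P, we get:

e^{tA} =
  [exp(4*t), 0, 0]
  [0, exp(-4*t), 0]
  [exp(4*t) - exp(-4*t), 0, exp(-4*t)]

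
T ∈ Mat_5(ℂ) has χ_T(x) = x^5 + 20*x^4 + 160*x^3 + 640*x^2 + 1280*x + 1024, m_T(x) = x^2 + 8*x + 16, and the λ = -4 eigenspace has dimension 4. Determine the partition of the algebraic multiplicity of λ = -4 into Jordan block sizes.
Block sizes for λ = -4: [2, 1, 1, 1]

Step 1 — from the characteristic polynomial, algebraic multiplicity of λ = -4 is 5. From dim ker(T − (-4)·I) = 4, there are exactly 4 Jordan blocks for λ = -4.
Step 2 — from the minimal polynomial, the factor (x + 4)^2 tells us the largest block for λ = -4 has size 2.
Step 3 — with total size 5, 4 blocks, and largest block 2, the block sizes (in nonincreasing order) are [2, 1, 1, 1].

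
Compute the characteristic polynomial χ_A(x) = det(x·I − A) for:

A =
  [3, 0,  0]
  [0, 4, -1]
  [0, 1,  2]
x^3 - 9*x^2 + 27*x - 27

Expanding det(x·I − A) (e.g. by cofactor expansion or by noting that A is similar to its Jordan form J, which has the same characteristic polynomial as A) gives
  χ_A(x) = x^3 - 9*x^2 + 27*x - 27
which factors as (x - 3)^3. The eigenvalues (with algebraic multiplicities) are λ = 3 with multiplicity 3.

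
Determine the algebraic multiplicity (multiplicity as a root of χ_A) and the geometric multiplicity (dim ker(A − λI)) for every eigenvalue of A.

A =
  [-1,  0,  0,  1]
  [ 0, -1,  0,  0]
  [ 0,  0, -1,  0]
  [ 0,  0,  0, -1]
λ = -1: alg = 4, geom = 3

Step 1 — factor the characteristic polynomial to read off the algebraic multiplicities:
  χ_A(x) = (x + 1)^4

Step 2 — compute geometric multiplicities via the rank-nullity identity g(λ) = n − rank(A − λI):
  rank(A − (-1)·I) = 1, so dim ker(A − (-1)·I) = n − 1 = 3

Summary:
  λ = -1: algebraic multiplicity = 4, geometric multiplicity = 3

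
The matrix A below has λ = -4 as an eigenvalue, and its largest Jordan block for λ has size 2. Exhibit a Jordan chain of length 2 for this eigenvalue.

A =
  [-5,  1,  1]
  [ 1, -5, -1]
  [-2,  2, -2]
A Jordan chain for λ = -4 of length 2:
v_1 = (-1, 1, -2)ᵀ
v_2 = (1, 0, 0)ᵀ

Let N = A − (-4)·I. We want v_2 with N^2 v_2 = 0 but N^1 v_2 ≠ 0; then v_{j-1} := N · v_j for j = 2, …, 2.

Pick v_2 = (1, 0, 0)ᵀ.
Then v_1 = N · v_2 = (-1, 1, -2)ᵀ.

Sanity check: (A − (-4)·I) v_1 = (0, 0, 0)ᵀ = 0. ✓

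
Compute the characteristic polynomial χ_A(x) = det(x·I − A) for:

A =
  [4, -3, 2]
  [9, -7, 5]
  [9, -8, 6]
x^3 - 3*x^2 + 3*x - 1

Expanding det(x·I − A) (e.g. by cofactor expansion or by noting that A is similar to its Jordan form J, which has the same characteristic polynomial as A) gives
  χ_A(x) = x^3 - 3*x^2 + 3*x - 1
which factors as (x - 1)^3. The eigenvalues (with algebraic multiplicities) are λ = 1 with multiplicity 3.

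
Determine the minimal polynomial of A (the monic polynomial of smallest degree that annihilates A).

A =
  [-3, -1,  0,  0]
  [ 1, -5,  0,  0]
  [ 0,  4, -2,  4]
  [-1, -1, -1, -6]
x^2 + 8*x + 16

The characteristic polynomial is χ_A(x) = (x + 4)^4, so the eigenvalues are known. The minimal polynomial is
  m_A(x) = Π_λ (x − λ)^{k_λ}
where k_λ is the size of the *largest* Jordan block for λ (equivalently, the smallest k with (A − λI)^k v = 0 for every generalised eigenvector v of λ).

  λ = -4: largest Jordan block has size 2, contributing (x + 4)^2

So m_A(x) = (x + 4)^2 = x^2 + 8*x + 16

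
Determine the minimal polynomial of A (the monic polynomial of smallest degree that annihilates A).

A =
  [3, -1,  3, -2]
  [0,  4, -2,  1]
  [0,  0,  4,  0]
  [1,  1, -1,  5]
x^3 - 12*x^2 + 48*x - 64

The characteristic polynomial is χ_A(x) = (x - 4)^4, so the eigenvalues are known. The minimal polynomial is
  m_A(x) = Π_λ (x − λ)^{k_λ}
where k_λ is the size of the *largest* Jordan block for λ (equivalently, the smallest k with (A − λI)^k v = 0 for every generalised eigenvector v of λ).

  λ = 4: largest Jordan block has size 3, contributing (x − 4)^3

So m_A(x) = (x - 4)^3 = x^3 - 12*x^2 + 48*x - 64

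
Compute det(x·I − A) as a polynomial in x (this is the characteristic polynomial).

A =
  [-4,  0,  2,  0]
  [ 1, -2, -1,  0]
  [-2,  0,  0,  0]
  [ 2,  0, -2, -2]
x^4 + 8*x^3 + 24*x^2 + 32*x + 16

Expanding det(x·I − A) (e.g. by cofactor expansion or by noting that A is similar to its Jordan form J, which has the same characteristic polynomial as A) gives
  χ_A(x) = x^4 + 8*x^3 + 24*x^2 + 32*x + 16
which factors as (x + 2)^4. The eigenvalues (with algebraic multiplicities) are λ = -2 with multiplicity 4.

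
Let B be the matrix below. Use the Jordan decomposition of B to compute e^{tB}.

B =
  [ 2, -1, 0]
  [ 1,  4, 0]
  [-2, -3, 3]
e^{tB} =
  [-t*exp(3*t) + exp(3*t), -t*exp(3*t), 0]
  [t*exp(3*t), t*exp(3*t) + exp(3*t), 0]
  [-t^2*exp(3*t)/2 - 2*t*exp(3*t), -t^2*exp(3*t)/2 - 3*t*exp(3*t), exp(3*t)]

Strategy: write B = P · J · P⁻¹ where J is a Jordan canonical form, so e^{tB} = P · e^{tJ} · P⁻¹, and e^{tJ} can be computed block-by-block.

B has Jordan form
J =
  [3, 1, 0]
  [0, 3, 1]
  [0, 0, 3]
(up to reordering of blocks).

Per-block formulas:
  For a 3×3 Jordan block J_3(3): exp(t · J_3(3)) = e^(3t)·(I + t·N + (t^2/2)·N^2), where N is the 3×3 nilpotent shift.

After assembling e^{tJ} and conjugating by P, we get:

e^{tB} =
  [-t*exp(3*t) + exp(3*t), -t*exp(3*t), 0]
  [t*exp(3*t), t*exp(3*t) + exp(3*t), 0]
  [-t^2*exp(3*t)/2 - 2*t*exp(3*t), -t^2*exp(3*t)/2 - 3*t*exp(3*t), exp(3*t)]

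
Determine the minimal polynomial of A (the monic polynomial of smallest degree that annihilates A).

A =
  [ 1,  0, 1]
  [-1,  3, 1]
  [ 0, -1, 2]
x^3 - 6*x^2 + 12*x - 8

The characteristic polynomial is χ_A(x) = (x - 2)^3, so the eigenvalues are known. The minimal polynomial is
  m_A(x) = Π_λ (x − λ)^{k_λ}
where k_λ is the size of the *largest* Jordan block for λ (equivalently, the smallest k with (A − λI)^k v = 0 for every generalised eigenvector v of λ).

  λ = 2: largest Jordan block has size 3, contributing (x − 2)^3

So m_A(x) = (x - 2)^3 = x^3 - 6*x^2 + 12*x - 8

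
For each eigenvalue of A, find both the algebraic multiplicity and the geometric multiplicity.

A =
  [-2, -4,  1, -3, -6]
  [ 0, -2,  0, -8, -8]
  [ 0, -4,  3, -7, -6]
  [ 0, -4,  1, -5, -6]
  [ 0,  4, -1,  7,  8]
λ = -2: alg = 2, geom = 2; λ = 2: alg = 3, geom = 2

Step 1 — factor the characteristic polynomial to read off the algebraic multiplicities:
  χ_A(x) = (x - 2)^3*(x + 2)^2

Step 2 — compute geometric multiplicities via the rank-nullity identity g(λ) = n − rank(A − λI):
  rank(A − (-2)·I) = 3, so dim ker(A − (-2)·I) = n − 3 = 2
  rank(A − (2)·I) = 3, so dim ker(A − (2)·I) = n − 3 = 2

Summary:
  λ = -2: algebraic multiplicity = 2, geometric multiplicity = 2
  λ = 2: algebraic multiplicity = 3, geometric multiplicity = 2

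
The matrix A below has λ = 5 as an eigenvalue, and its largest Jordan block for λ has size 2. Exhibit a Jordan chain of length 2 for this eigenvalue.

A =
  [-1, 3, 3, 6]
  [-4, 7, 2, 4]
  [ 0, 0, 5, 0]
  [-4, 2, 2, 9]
A Jordan chain for λ = 5 of length 2:
v_1 = (-6, -4, 0, -4)ᵀ
v_2 = (1, 0, 0, 0)ᵀ

Let N = A − (5)·I. We want v_2 with N^2 v_2 = 0 but N^1 v_2 ≠ 0; then v_{j-1} := N · v_j for j = 2, …, 2.

Pick v_2 = (1, 0, 0, 0)ᵀ.
Then v_1 = N · v_2 = (-6, -4, 0, -4)ᵀ.

Sanity check: (A − (5)·I) v_1 = (0, 0, 0, 0)ᵀ = 0. ✓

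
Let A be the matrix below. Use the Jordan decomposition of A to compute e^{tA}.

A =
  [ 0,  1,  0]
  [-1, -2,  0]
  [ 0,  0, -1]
e^{tA} =
  [t*exp(-t) + exp(-t), t*exp(-t), 0]
  [-t*exp(-t), -t*exp(-t) + exp(-t), 0]
  [0, 0, exp(-t)]

Strategy: write A = P · J · P⁻¹ where J is a Jordan canonical form, so e^{tA} = P · e^{tJ} · P⁻¹, and e^{tJ} can be computed block-by-block.

A has Jordan form
J =
  [-1,  1,  0]
  [ 0, -1,  0]
  [ 0,  0, -1]
(up to reordering of blocks).

Per-block formulas:
  For a 1×1 block at λ = -1: exp(t · [-1]) = [e^(-1t)].
  For a 2×2 Jordan block J_2(-1): exp(t · J_2(-1)) = e^(-1t)·(I + t·N), where N is the 2×2 nilpotent shift.

After assembling e^{tJ} and conjugating by P, we get:

e^{tA} =
  [t*exp(-t) + exp(-t), t*exp(-t), 0]
  [-t*exp(-t), -t*exp(-t) + exp(-t), 0]
  [0, 0, exp(-t)]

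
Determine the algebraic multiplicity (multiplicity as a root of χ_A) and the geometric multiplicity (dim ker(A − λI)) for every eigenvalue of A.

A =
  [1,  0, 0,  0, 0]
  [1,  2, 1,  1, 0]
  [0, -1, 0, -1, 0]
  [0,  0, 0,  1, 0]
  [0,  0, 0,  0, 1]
λ = 1: alg = 5, geom = 3

Step 1 — factor the characteristic polynomial to read off the algebraic multiplicities:
  χ_A(x) = (x - 1)^5

Step 2 — compute geometric multiplicities via the rank-nullity identity g(λ) = n − rank(A − λI):
  rank(A − (1)·I) = 2, so dim ker(A − (1)·I) = n − 2 = 3

Summary:
  λ = 1: algebraic multiplicity = 5, geometric multiplicity = 3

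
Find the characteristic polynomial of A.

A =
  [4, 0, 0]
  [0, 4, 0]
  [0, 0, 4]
x^3 - 12*x^2 + 48*x - 64

Expanding det(x·I − A) (e.g. by cofactor expansion or by noting that A is similar to its Jordan form J, which has the same characteristic polynomial as A) gives
  χ_A(x) = x^3 - 12*x^2 + 48*x - 64
which factors as (x - 4)^3. The eigenvalues (with algebraic multiplicities) are λ = 4 with multiplicity 3.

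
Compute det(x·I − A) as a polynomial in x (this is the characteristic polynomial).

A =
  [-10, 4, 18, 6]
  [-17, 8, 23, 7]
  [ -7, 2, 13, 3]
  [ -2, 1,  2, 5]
x^4 - 16*x^3 + 96*x^2 - 256*x + 256

Expanding det(x·I − A) (e.g. by cofactor expansion or by noting that A is similar to its Jordan form J, which has the same characteristic polynomial as A) gives
  χ_A(x) = x^4 - 16*x^3 + 96*x^2 - 256*x + 256
which factors as (x - 4)^4. The eigenvalues (with algebraic multiplicities) are λ = 4 with multiplicity 4.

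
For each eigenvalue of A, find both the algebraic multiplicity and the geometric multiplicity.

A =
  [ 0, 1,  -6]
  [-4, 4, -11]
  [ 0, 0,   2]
λ = 2: alg = 3, geom = 1

Step 1 — factor the characteristic polynomial to read off the algebraic multiplicities:
  χ_A(x) = (x - 2)^3

Step 2 — compute geometric multiplicities via the rank-nullity identity g(λ) = n − rank(A − λI):
  rank(A − (2)·I) = 2, so dim ker(A − (2)·I) = n − 2 = 1

Summary:
  λ = 2: algebraic multiplicity = 3, geometric multiplicity = 1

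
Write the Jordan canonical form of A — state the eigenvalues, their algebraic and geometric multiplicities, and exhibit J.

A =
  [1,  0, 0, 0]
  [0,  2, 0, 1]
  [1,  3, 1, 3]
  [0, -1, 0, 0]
J_2(1) ⊕ J_2(1)

The characteristic polynomial is
  det(x·I − A) = x^4 - 4*x^3 + 6*x^2 - 4*x + 1 = (x - 1)^4

Eigenvalues and multiplicities (the geometric multiplicity of λ is n − rank(A − λI), which equals the number of Jordan blocks for λ):
  λ = 1: algebraic multiplicity = 4, geometric multiplicity = 2

Determining the block sizes for each eigenvalue:
  λ = 1: with am = 4 and gm = 2, the partition is not yet determined (e.g. several partitions of 4 into 2 parts exist). Let N = A − (1)·I. Computing rank(N^1) = 2, rank(N^2) = 0; the number of blocks of size ≥ j is rank(N^{j−1}) − rank(N^j), giving [2, 2]. So we have 2 block(s) of size 2 → block sizes [2, 2]

Assembling the blocks gives a Jordan form
J =
  [1, 1, 0, 0]
  [0, 1, 0, 0]
  [0, 0, 1, 1]
  [0, 0, 0, 1]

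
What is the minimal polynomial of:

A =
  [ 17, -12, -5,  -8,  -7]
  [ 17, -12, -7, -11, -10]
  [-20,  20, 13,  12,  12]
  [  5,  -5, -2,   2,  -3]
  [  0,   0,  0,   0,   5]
x^2 - 10*x + 25

The characteristic polynomial is χ_A(x) = (x - 5)^5, so the eigenvalues are known. The minimal polynomial is
  m_A(x) = Π_λ (x − λ)^{k_λ}
where k_λ is the size of the *largest* Jordan block for λ (equivalently, the smallest k with (A − λI)^k v = 0 for every generalised eigenvector v of λ).

  λ = 5: largest Jordan block has size 2, contributing (x − 5)^2

So m_A(x) = (x - 5)^2 = x^2 - 10*x + 25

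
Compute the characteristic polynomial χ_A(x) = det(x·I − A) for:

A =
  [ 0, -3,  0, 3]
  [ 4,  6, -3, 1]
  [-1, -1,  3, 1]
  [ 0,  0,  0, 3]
x^4 - 12*x^3 + 54*x^2 - 108*x + 81

Expanding det(x·I − A) (e.g. by cofactor expansion or by noting that A is similar to its Jordan form J, which has the same characteristic polynomial as A) gives
  χ_A(x) = x^4 - 12*x^3 + 54*x^2 - 108*x + 81
which factors as (x - 3)^4. The eigenvalues (with algebraic multiplicities) are λ = 3 with multiplicity 4.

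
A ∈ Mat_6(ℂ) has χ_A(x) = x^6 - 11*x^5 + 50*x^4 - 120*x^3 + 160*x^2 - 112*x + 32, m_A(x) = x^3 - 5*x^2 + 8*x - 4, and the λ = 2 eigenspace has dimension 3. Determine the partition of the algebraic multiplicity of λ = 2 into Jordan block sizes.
Block sizes for λ = 2: [2, 2, 1]

Step 1 — from the characteristic polynomial, algebraic multiplicity of λ = 2 is 5. From dim ker(A − (2)·I) = 3, there are exactly 3 Jordan blocks for λ = 2.
Step 2 — from the minimal polynomial, the factor (x − 2)^2 tells us the largest block for λ = 2 has size 2.
Step 3 — with total size 5, 3 blocks, and largest block 2, the block sizes (in nonincreasing order) are [2, 2, 1].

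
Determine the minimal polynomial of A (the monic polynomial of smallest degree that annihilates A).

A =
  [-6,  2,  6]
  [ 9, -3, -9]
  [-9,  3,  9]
x^2

The characteristic polynomial is χ_A(x) = x^3, so the eigenvalues are known. The minimal polynomial is
  m_A(x) = Π_λ (x − λ)^{k_λ}
where k_λ is the size of the *largest* Jordan block for λ (equivalently, the smallest k with (A − λI)^k v = 0 for every generalised eigenvector v of λ).

  λ = 0: largest Jordan block has size 2, contributing (x − 0)^2

So m_A(x) = x^2 = x^2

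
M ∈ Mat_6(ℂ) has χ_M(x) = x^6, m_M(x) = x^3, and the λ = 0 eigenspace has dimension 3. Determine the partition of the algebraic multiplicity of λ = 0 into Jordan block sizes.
Block sizes for λ = 0: [3, 2, 1]

Step 1 — from the characteristic polynomial, algebraic multiplicity of λ = 0 is 6. From dim ker(M − (0)·I) = 3, there are exactly 3 Jordan blocks for λ = 0.
Step 2 — from the minimal polynomial, the factor (x − 0)^3 tells us the largest block for λ = 0 has size 3.
Step 3 — with total size 6, 3 blocks, and largest block 3, the block sizes (in nonincreasing order) are [3, 2, 1].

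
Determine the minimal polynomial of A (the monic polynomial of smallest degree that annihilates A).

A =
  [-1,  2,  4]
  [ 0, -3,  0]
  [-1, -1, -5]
x^2 + 6*x + 9

The characteristic polynomial is χ_A(x) = (x + 3)^3, so the eigenvalues are known. The minimal polynomial is
  m_A(x) = Π_λ (x − λ)^{k_λ}
where k_λ is the size of the *largest* Jordan block for λ (equivalently, the smallest k with (A − λI)^k v = 0 for every generalised eigenvector v of λ).

  λ = -3: largest Jordan block has size 2, contributing (x + 3)^2

So m_A(x) = (x + 3)^2 = x^2 + 6*x + 9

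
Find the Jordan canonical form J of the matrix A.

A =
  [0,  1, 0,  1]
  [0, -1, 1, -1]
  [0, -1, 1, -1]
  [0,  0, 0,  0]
J_3(0) ⊕ J_1(0)

The characteristic polynomial is
  det(x·I − A) = x^4

Eigenvalues and multiplicities (the geometric multiplicity of λ is n − rank(A − λI), which equals the number of Jordan blocks for λ):
  λ = 0: algebraic multiplicity = 4, geometric multiplicity = 2

Determining the block sizes for each eigenvalue:
  λ = 0: with am = 4 and gm = 2, the partition is not yet determined (e.g. several partitions of 4 into 2 parts exist). Let N = A − (0)·I. Computing rank(N^1) = 2, rank(N^2) = 1, rank(N^3) = 0; the number of blocks of size ≥ j is rank(N^{j−1}) − rank(N^j), giving [2, 1, 1]. So we have 1 block(s) of size 3, 1 block(s) of size 1 → block sizes [3, 1]

Assembling the blocks gives a Jordan form
J =
  [0, 1, 0, 0]
  [0, 0, 1, 0]
  [0, 0, 0, 0]
  [0, 0, 0, 0]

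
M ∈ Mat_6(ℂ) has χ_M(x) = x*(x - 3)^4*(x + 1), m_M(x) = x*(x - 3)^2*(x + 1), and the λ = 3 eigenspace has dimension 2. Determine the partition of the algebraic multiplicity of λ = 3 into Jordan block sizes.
Block sizes for λ = 3: [2, 2]

Step 1 — from the characteristic polynomial, algebraic multiplicity of λ = 3 is 4. From dim ker(M − (3)·I) = 2, there are exactly 2 Jordan blocks for λ = 3.
Step 2 — from the minimal polynomial, the factor (x − 3)^2 tells us the largest block for λ = 3 has size 2.
Step 3 — with total size 4, 2 blocks, and largest block 2, the block sizes (in nonincreasing order) are [2, 2].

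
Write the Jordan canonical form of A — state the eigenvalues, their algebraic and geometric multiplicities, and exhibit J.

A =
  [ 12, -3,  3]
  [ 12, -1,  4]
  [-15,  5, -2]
J_2(3) ⊕ J_1(3)

The characteristic polynomial is
  det(x·I − A) = x^3 - 9*x^2 + 27*x - 27 = (x - 3)^3

Eigenvalues and multiplicities (the geometric multiplicity of λ is n − rank(A − λI), which equals the number of Jordan blocks for λ):
  λ = 3: algebraic multiplicity = 3, geometric multiplicity = 2

Determining the block sizes for each eigenvalue:
  λ = 3: 2 blocks summing to 3 forces exactly one block of size 2 and the rest size 1 → block sizes [2, 1]

Assembling the blocks gives a Jordan form
J =
  [3, 1, 0]
  [0, 3, 0]
  [0, 0, 3]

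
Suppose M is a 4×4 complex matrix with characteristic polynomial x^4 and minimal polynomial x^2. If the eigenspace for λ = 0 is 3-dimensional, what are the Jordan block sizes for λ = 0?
Block sizes for λ = 0: [2, 1, 1]

Step 1 — from the characteristic polynomial, algebraic multiplicity of λ = 0 is 4. From dim ker(M − (0)·I) = 3, there are exactly 3 Jordan blocks for λ = 0.
Step 2 — from the minimal polynomial, the factor (x − 0)^2 tells us the largest block for λ = 0 has size 2.
Step 3 — with total size 4, 3 blocks, and largest block 2, the block sizes (in nonincreasing order) are [2, 1, 1].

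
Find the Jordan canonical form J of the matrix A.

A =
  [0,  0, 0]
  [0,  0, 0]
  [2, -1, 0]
J_2(0) ⊕ J_1(0)

The characteristic polynomial is
  det(x·I − A) = x^3

Eigenvalues and multiplicities (the geometric multiplicity of λ is n − rank(A − λI), which equals the number of Jordan blocks for λ):
  λ = 0: algebraic multiplicity = 3, geometric multiplicity = 2

Determining the block sizes for each eigenvalue:
  λ = 0: 2 blocks summing to 3 forces exactly one block of size 2 and the rest size 1 → block sizes [2, 1]

Assembling the blocks gives a Jordan form
J =
  [0, 1, 0]
  [0, 0, 0]
  [0, 0, 0]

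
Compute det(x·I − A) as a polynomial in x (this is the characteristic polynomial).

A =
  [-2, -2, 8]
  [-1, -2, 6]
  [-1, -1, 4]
x^3

Expanding det(x·I − A) (e.g. by cofactor expansion or by noting that A is similar to its Jordan form J, which has the same characteristic polynomial as A) gives
  χ_A(x) = x^3
which factors as x^3. The eigenvalues (with algebraic multiplicities) are λ = 0 with multiplicity 3.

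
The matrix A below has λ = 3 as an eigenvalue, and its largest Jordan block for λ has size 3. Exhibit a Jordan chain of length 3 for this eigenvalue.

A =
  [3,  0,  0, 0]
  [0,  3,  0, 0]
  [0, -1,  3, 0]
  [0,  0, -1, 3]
A Jordan chain for λ = 3 of length 3:
v_1 = (0, 0, 0, 1)ᵀ
v_2 = (0, 0, -1, 0)ᵀ
v_3 = (0, 1, 0, 0)ᵀ

Let N = A − (3)·I. We want v_3 with N^3 v_3 = 0 but N^2 v_3 ≠ 0; then v_{j-1} := N · v_j for j = 3, …, 2.

Pick v_3 = (0, 1, 0, 0)ᵀ.
Then v_2 = N · v_3 = (0, 0, -1, 0)ᵀ.
Then v_1 = N · v_2 = (0, 0, 0, 1)ᵀ.

Sanity check: (A − (3)·I) v_1 = (0, 0, 0, 0)ᵀ = 0. ✓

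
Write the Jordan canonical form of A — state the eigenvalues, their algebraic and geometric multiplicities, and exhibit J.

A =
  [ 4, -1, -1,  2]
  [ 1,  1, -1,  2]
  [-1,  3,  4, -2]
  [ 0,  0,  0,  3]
J_3(3) ⊕ J_1(3)

The characteristic polynomial is
  det(x·I − A) = x^4 - 12*x^3 + 54*x^2 - 108*x + 81 = (x - 3)^4

Eigenvalues and multiplicities (the geometric multiplicity of λ is n − rank(A − λI), which equals the number of Jordan blocks for λ):
  λ = 3: algebraic multiplicity = 4, geometric multiplicity = 2

Determining the block sizes for each eigenvalue:
  λ = 3: with am = 4 and gm = 2, the partition is not yet determined (e.g. several partitions of 4 into 2 parts exist). Let N = A − (3)·I. Computing rank(N^1) = 2, rank(N^2) = 1, rank(N^3) = 0; the number of blocks of size ≥ j is rank(N^{j−1}) − rank(N^j), giving [2, 1, 1]. So we have 1 block(s) of size 3, 1 block(s) of size 1 → block sizes [3, 1]

Assembling the blocks gives a Jordan form
J =
  [3, 1, 0, 0]
  [0, 3, 1, 0]
  [0, 0, 3, 0]
  [0, 0, 0, 3]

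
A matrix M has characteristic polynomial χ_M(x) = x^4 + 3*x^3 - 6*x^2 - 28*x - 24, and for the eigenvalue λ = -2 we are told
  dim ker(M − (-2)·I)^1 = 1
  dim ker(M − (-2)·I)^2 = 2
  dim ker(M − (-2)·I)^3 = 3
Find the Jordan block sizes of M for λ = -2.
Block sizes for λ = -2: [3]

From the dimensions of kernels of powers, the number of Jordan blocks of size at least j is d_j − d_{j−1} where d_j = dim ker(N^j) (with d_0 = 0). Computing the differences gives [1, 1, 1].
The number of blocks of size exactly k is (#blocks of size ≥ k) − (#blocks of size ≥ k + 1), so the partition is: 1 block(s) of size 3.
In nonincreasing order the block sizes are [3].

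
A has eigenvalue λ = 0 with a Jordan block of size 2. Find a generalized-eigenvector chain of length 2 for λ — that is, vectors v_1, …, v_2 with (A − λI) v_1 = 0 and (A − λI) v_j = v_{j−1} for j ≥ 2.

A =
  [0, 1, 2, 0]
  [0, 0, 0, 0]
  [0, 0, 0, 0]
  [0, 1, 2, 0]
A Jordan chain for λ = 0 of length 2:
v_1 = (1, 0, 0, 1)ᵀ
v_2 = (0, 1, 0, 0)ᵀ

Let N = A − (0)·I. We want v_2 with N^2 v_2 = 0 but N^1 v_2 ≠ 0; then v_{j-1} := N · v_j for j = 2, …, 2.

Pick v_2 = (0, 1, 0, 0)ᵀ.
Then v_1 = N · v_2 = (1, 0, 0, 1)ᵀ.

Sanity check: (A − (0)·I) v_1 = (0, 0, 0, 0)ᵀ = 0. ✓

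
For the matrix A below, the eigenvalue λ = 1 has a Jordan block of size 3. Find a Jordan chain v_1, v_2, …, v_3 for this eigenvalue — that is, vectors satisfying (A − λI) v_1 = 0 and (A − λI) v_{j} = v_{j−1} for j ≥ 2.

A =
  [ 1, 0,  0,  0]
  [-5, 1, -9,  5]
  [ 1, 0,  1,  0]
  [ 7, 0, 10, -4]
A Jordan chain for λ = 1 of length 3:
v_1 = (0, 2, 0, 0)ᵀ
v_2 = (0, -1, 2, 4)ᵀ
v_3 = (2, 0, -1, 0)ᵀ

Let N = A − (1)·I. We want v_3 with N^3 v_3 = 0 but N^2 v_3 ≠ 0; then v_{j-1} := N · v_j for j = 3, …, 2.

Pick v_3 = (2, 0, -1, 0)ᵀ.
Then v_2 = N · v_3 = (0, -1, 2, 4)ᵀ.
Then v_1 = N · v_2 = (0, 2, 0, 0)ᵀ.

Sanity check: (A − (1)·I) v_1 = (0, 0, 0, 0)ᵀ = 0. ✓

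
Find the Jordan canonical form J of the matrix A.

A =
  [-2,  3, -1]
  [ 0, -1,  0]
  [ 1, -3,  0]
J_2(-1) ⊕ J_1(-1)

The characteristic polynomial is
  det(x·I − A) = x^3 + 3*x^2 + 3*x + 1 = (x + 1)^3

Eigenvalues and multiplicities (the geometric multiplicity of λ is n − rank(A − λI), which equals the number of Jordan blocks for λ):
  λ = -1: algebraic multiplicity = 3, geometric multiplicity = 2

Determining the block sizes for each eigenvalue:
  λ = -1: 2 blocks summing to 3 forces exactly one block of size 2 and the rest size 1 → block sizes [2, 1]

Assembling the blocks gives a Jordan form
J =
  [-1,  1,  0]
  [ 0, -1,  0]
  [ 0,  0, -1]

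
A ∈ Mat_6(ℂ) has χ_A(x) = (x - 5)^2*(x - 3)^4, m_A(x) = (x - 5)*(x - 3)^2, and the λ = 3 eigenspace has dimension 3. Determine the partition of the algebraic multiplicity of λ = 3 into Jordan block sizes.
Block sizes for λ = 3: [2, 1, 1]

Step 1 — from the characteristic polynomial, algebraic multiplicity of λ = 3 is 4. From dim ker(A − (3)·I) = 3, there are exactly 3 Jordan blocks for λ = 3.
Step 2 — from the minimal polynomial, the factor (x − 3)^2 tells us the largest block for λ = 3 has size 2.
Step 3 — with total size 4, 3 blocks, and largest block 2, the block sizes (in nonincreasing order) are [2, 1, 1].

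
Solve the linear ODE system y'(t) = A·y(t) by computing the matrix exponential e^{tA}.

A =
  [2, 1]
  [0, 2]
e^{tA} =
  [exp(2*t), t*exp(2*t)]
  [0, exp(2*t)]

Strategy: write A = P · J · P⁻¹ where J is a Jordan canonical form, so e^{tA} = P · e^{tJ} · P⁻¹, and e^{tJ} can be computed block-by-block.

A has Jordan form
J =
  [2, 1]
  [0, 2]
(up to reordering of blocks).

Per-block formulas:
  For a 2×2 Jordan block J_2(2): exp(t · J_2(2)) = e^(2t)·(I + t·N), where N is the 2×2 nilpotent shift.

After assembling e^{tJ} and conjugating by P, we get:

e^{tA} =
  [exp(2*t), t*exp(2*t)]
  [0, exp(2*t)]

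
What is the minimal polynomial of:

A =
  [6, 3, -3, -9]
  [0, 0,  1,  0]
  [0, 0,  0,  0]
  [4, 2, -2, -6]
x^3

The characteristic polynomial is χ_A(x) = x^4, so the eigenvalues are known. The minimal polynomial is
  m_A(x) = Π_λ (x − λ)^{k_λ}
where k_λ is the size of the *largest* Jordan block for λ (equivalently, the smallest k with (A − λI)^k v = 0 for every generalised eigenvector v of λ).

  λ = 0: largest Jordan block has size 3, contributing (x − 0)^3

So m_A(x) = x^3 = x^3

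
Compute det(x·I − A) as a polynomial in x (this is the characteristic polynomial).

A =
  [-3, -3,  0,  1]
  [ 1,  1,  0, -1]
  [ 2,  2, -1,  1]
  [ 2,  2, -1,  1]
x^4 + 2*x^3

Expanding det(x·I − A) (e.g. by cofactor expansion or by noting that A is similar to its Jordan form J, which has the same characteristic polynomial as A) gives
  χ_A(x) = x^4 + 2*x^3
which factors as x^3*(x + 2). The eigenvalues (with algebraic multiplicities) are λ = -2 with multiplicity 1, λ = 0 with multiplicity 3.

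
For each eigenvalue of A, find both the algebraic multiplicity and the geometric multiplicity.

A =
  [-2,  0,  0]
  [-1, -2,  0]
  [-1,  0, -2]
λ = -2: alg = 3, geom = 2

Step 1 — factor the characteristic polynomial to read off the algebraic multiplicities:
  χ_A(x) = (x + 2)^3

Step 2 — compute geometric multiplicities via the rank-nullity identity g(λ) = n − rank(A − λI):
  rank(A − (-2)·I) = 1, so dim ker(A − (-2)·I) = n − 1 = 2

Summary:
  λ = -2: algebraic multiplicity = 3, geometric multiplicity = 2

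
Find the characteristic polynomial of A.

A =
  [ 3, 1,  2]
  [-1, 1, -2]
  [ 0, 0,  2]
x^3 - 6*x^2 + 12*x - 8

Expanding det(x·I − A) (e.g. by cofactor expansion or by noting that A is similar to its Jordan form J, which has the same characteristic polynomial as A) gives
  χ_A(x) = x^3 - 6*x^2 + 12*x - 8
which factors as (x - 2)^3. The eigenvalues (with algebraic multiplicities) are λ = 2 with multiplicity 3.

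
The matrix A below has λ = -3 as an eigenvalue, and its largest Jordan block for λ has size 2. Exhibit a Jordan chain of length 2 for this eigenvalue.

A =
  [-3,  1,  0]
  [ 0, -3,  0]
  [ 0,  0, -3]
A Jordan chain for λ = -3 of length 2:
v_1 = (1, 0, 0)ᵀ
v_2 = (0, 1, 0)ᵀ

Let N = A − (-3)·I. We want v_2 with N^2 v_2 = 0 but N^1 v_2 ≠ 0; then v_{j-1} := N · v_j for j = 2, …, 2.

Pick v_2 = (0, 1, 0)ᵀ.
Then v_1 = N · v_2 = (1, 0, 0)ᵀ.

Sanity check: (A − (-3)·I) v_1 = (0, 0, 0)ᵀ = 0. ✓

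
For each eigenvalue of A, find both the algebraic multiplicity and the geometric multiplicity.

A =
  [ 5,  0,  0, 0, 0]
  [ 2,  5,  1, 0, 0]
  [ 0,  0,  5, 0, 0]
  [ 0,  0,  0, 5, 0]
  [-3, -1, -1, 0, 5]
λ = 5: alg = 5, geom = 3

Step 1 — factor the characteristic polynomial to read off the algebraic multiplicities:
  χ_A(x) = (x - 5)^5

Step 2 — compute geometric multiplicities via the rank-nullity identity g(λ) = n − rank(A − λI):
  rank(A − (5)·I) = 2, so dim ker(A − (5)·I) = n − 2 = 3

Summary:
  λ = 5: algebraic multiplicity = 5, geometric multiplicity = 3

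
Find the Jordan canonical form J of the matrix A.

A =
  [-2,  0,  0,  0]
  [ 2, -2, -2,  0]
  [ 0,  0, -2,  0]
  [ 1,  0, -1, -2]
J_2(-2) ⊕ J_1(-2) ⊕ J_1(-2)

The characteristic polynomial is
  det(x·I − A) = x^4 + 8*x^3 + 24*x^2 + 32*x + 16 = (x + 2)^4

Eigenvalues and multiplicities (the geometric multiplicity of λ is n − rank(A − λI), which equals the number of Jordan blocks for λ):
  λ = -2: algebraic multiplicity = 4, geometric multiplicity = 3

Determining the block sizes for each eigenvalue:
  λ = -2: 3 blocks summing to 4 forces exactly one block of size 2 and the rest size 1 → block sizes [2, 1, 1]

Assembling the blocks gives a Jordan form
J =
  [-2,  1,  0,  0]
  [ 0, -2,  0,  0]
  [ 0,  0, -2,  0]
  [ 0,  0,  0, -2]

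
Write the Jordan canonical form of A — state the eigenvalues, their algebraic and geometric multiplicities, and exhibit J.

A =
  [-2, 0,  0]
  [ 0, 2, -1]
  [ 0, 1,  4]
J_1(-2) ⊕ J_2(3)

The characteristic polynomial is
  det(x·I − A) = x^3 - 4*x^2 - 3*x + 18 = (x - 3)^2*(x + 2)

Eigenvalues and multiplicities (the geometric multiplicity of λ is n − rank(A − λI), which equals the number of Jordan blocks for λ):
  λ = -2: algebraic multiplicity = 1, geometric multiplicity = 1
  λ = 3: algebraic multiplicity = 2, geometric multiplicity = 1

Determining the block sizes for each eigenvalue:
  λ = -2: one block (gm = 1), so the single block has size am = 1 → block sizes [1]
  λ = 3: one block (gm = 1), so the single block has size am = 2 → block sizes [2]

Assembling the blocks gives a Jordan form
J =
  [-2, 0, 0]
  [ 0, 3, 1]
  [ 0, 0, 3]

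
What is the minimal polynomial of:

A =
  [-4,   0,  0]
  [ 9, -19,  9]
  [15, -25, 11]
x^2 + 8*x + 16

The characteristic polynomial is χ_A(x) = (x + 4)^3, so the eigenvalues are known. The minimal polynomial is
  m_A(x) = Π_λ (x − λ)^{k_λ}
where k_λ is the size of the *largest* Jordan block for λ (equivalently, the smallest k with (A − λI)^k v = 0 for every generalised eigenvector v of λ).

  λ = -4: largest Jordan block has size 2, contributing (x + 4)^2

So m_A(x) = (x + 4)^2 = x^2 + 8*x + 16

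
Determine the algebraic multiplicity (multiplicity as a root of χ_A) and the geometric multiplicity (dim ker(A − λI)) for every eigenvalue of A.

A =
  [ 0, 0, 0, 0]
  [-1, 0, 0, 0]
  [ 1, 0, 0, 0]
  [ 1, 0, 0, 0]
λ = 0: alg = 4, geom = 3

Step 1 — factor the characteristic polynomial to read off the algebraic multiplicities:
  χ_A(x) = x^4

Step 2 — compute geometric multiplicities via the rank-nullity identity g(λ) = n − rank(A − λI):
  rank(A − (0)·I) = 1, so dim ker(A − (0)·I) = n − 1 = 3

Summary:
  λ = 0: algebraic multiplicity = 4, geometric multiplicity = 3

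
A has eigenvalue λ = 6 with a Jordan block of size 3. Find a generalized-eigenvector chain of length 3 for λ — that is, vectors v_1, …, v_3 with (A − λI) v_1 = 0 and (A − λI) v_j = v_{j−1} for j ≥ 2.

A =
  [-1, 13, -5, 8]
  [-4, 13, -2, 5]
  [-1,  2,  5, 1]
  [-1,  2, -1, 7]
A Jordan chain for λ = 6 of length 3:
v_1 = (-6, -3, -1, -1)ᵀ
v_2 = (-7, -4, -1, -1)ᵀ
v_3 = (1, 0, 0, 0)ᵀ

Let N = A − (6)·I. We want v_3 with N^3 v_3 = 0 but N^2 v_3 ≠ 0; then v_{j-1} := N · v_j for j = 3, …, 2.

Pick v_3 = (1, 0, 0, 0)ᵀ.
Then v_2 = N · v_3 = (-7, -4, -1, -1)ᵀ.
Then v_1 = N · v_2 = (-6, -3, -1, -1)ᵀ.

Sanity check: (A − (6)·I) v_1 = (0, 0, 0, 0)ᵀ = 0. ✓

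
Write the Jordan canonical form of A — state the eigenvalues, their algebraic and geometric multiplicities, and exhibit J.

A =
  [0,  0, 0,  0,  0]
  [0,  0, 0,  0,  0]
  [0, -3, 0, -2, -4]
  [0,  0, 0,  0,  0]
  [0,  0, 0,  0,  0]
J_2(0) ⊕ J_1(0) ⊕ J_1(0) ⊕ J_1(0)

The characteristic polynomial is
  det(x·I − A) = x^5

Eigenvalues and multiplicities (the geometric multiplicity of λ is n − rank(A − λI), which equals the number of Jordan blocks for λ):
  λ = 0: algebraic multiplicity = 5, geometric multiplicity = 4

Determining the block sizes for each eigenvalue:
  λ = 0: 4 blocks summing to 5 forces exactly one block of size 2 and the rest size 1 → block sizes [2, 1, 1, 1]

Assembling the blocks gives a Jordan form
J =
  [0, 1, 0, 0, 0]
  [0, 0, 0, 0, 0]
  [0, 0, 0, 0, 0]
  [0, 0, 0, 0, 0]
  [0, 0, 0, 0, 0]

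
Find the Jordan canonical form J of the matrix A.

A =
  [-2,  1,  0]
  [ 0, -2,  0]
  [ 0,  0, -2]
J_2(-2) ⊕ J_1(-2)

The characteristic polynomial is
  det(x·I − A) = x^3 + 6*x^2 + 12*x + 8 = (x + 2)^3

Eigenvalues and multiplicities (the geometric multiplicity of λ is n − rank(A − λI), which equals the number of Jordan blocks for λ):
  λ = -2: algebraic multiplicity = 3, geometric multiplicity = 2

Determining the block sizes for each eigenvalue:
  λ = -2: 2 blocks summing to 3 forces exactly one block of size 2 and the rest size 1 → block sizes [2, 1]

Assembling the blocks gives a Jordan form
J =
  [-2,  1,  0]
  [ 0, -2,  0]
  [ 0,  0, -2]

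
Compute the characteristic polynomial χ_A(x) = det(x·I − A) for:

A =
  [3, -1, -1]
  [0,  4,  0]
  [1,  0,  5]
x^3 - 12*x^2 + 48*x - 64

Expanding det(x·I − A) (e.g. by cofactor expansion or by noting that A is similar to its Jordan form J, which has the same characteristic polynomial as A) gives
  χ_A(x) = x^3 - 12*x^2 + 48*x - 64
which factors as (x - 4)^3. The eigenvalues (with algebraic multiplicities) are λ = 4 with multiplicity 3.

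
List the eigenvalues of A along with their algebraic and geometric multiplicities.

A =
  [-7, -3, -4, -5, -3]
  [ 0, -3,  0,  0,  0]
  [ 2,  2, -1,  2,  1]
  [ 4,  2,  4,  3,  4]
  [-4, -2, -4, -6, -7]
λ = -3: alg = 5, geom = 3

Step 1 — factor the characteristic polynomial to read off the algebraic multiplicities:
  χ_A(x) = (x + 3)^5

Step 2 — compute geometric multiplicities via the rank-nullity identity g(λ) = n − rank(A − λI):
  rank(A − (-3)·I) = 2, so dim ker(A − (-3)·I) = n − 2 = 3

Summary:
  λ = -3: algebraic multiplicity = 5, geometric multiplicity = 3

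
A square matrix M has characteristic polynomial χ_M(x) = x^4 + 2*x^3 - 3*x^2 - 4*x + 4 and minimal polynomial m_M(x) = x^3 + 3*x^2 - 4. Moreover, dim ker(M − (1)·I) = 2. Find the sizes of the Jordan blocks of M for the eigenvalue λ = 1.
Block sizes for λ = 1: [1, 1]

Step 1 — from the characteristic polynomial, algebraic multiplicity of λ = 1 is 2. From dim ker(M − (1)·I) = 2, there are exactly 2 Jordan blocks for λ = 1.
Step 2 — from the minimal polynomial, the factor (x − 1) tells us the largest block for λ = 1 has size 1.
Step 3 — with total size 2, 2 blocks, and largest block 1, the block sizes (in nonincreasing order) are [1, 1].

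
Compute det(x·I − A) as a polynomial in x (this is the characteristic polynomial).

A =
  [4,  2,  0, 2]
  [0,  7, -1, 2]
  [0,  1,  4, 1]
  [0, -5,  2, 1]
x^4 - 16*x^3 + 96*x^2 - 256*x + 256

Expanding det(x·I − A) (e.g. by cofactor expansion or by noting that A is similar to its Jordan form J, which has the same characteristic polynomial as A) gives
  χ_A(x) = x^4 - 16*x^3 + 96*x^2 - 256*x + 256
which factors as (x - 4)^4. The eigenvalues (with algebraic multiplicities) are λ = 4 with multiplicity 4.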